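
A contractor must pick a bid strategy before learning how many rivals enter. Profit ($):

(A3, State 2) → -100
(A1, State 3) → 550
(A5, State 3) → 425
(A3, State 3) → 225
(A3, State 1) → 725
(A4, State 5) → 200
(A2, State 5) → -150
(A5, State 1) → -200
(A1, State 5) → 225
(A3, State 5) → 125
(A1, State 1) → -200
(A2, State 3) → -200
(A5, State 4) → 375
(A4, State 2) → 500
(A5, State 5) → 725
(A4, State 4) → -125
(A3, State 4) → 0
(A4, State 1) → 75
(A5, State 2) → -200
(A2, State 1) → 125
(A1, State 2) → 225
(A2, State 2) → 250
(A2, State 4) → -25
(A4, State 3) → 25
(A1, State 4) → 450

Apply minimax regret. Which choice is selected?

A3

Column bests: State 1=725, State 2=500, State 3=550, State 4=450, State 5=725.
A1 regrets: 925, 275, 0, 0, 500 → max 925
A2 regrets: 600, 250, 750, 475, 875 → max 875
A3 regrets: 0, 600, 325, 450, 600 → max 600
A4 regrets: 650, 0, 525, 575, 525 → max 650
A5 regrets: 925, 700, 125, 75, 0 → max 925
Smallest max regret = 600 → A3.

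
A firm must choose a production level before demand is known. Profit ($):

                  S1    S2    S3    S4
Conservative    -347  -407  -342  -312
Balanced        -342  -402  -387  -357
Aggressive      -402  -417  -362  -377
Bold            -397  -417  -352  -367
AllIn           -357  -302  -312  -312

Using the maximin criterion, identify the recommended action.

AllIn

Row minima: Conservative=-407, Balanced=-402, Aggressive=-417, Bold=-417, AllIn=-357
Best worst-case = -357 → AllIn.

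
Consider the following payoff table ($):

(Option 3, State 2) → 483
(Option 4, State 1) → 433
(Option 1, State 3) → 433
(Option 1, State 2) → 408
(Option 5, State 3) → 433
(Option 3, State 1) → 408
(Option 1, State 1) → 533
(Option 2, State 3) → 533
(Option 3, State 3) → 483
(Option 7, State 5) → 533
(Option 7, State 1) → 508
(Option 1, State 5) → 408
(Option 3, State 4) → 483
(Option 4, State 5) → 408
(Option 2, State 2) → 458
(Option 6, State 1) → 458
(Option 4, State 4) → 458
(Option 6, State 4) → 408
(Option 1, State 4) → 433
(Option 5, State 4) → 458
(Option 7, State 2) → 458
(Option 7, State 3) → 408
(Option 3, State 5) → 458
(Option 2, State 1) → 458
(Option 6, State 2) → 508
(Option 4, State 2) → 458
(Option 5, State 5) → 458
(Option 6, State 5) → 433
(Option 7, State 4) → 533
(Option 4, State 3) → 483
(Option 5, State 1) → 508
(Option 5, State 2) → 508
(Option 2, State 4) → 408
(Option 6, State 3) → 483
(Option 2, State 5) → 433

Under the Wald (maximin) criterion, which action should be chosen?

Option 5

Row minima: Option 1=408, Option 2=408, Option 3=408, Option 4=408, Option 5=433, Option 6=408, Option 7=408
Best worst-case = 433 → Option 5.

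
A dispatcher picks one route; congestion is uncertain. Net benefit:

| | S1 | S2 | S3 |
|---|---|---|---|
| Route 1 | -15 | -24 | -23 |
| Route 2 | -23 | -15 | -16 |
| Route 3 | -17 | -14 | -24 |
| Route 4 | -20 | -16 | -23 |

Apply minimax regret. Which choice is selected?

Column bests: S1=-15, S2=-14, S3=-16.
Route 1 regrets: 0, 10, 7 → max 10
Route 2 regrets: 8, 1, 0 → max 8
Route 3 regrets: 2, 0, 8 → max 8
Route 4 regrets: 5, 2, 7 → max 7
Smallest max regret = 7 → Route 4.

Route 4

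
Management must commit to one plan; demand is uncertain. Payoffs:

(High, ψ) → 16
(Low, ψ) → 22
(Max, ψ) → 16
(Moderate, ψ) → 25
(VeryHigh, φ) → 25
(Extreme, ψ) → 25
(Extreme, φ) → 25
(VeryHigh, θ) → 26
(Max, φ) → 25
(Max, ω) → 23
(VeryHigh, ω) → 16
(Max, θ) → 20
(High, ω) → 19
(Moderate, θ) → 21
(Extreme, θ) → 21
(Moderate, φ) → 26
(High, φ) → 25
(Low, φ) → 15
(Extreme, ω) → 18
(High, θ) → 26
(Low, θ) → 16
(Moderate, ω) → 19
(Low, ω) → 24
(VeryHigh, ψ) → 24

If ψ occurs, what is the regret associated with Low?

Best payoff under ψ is 25.
Regret = 25 − 22 = 3.

3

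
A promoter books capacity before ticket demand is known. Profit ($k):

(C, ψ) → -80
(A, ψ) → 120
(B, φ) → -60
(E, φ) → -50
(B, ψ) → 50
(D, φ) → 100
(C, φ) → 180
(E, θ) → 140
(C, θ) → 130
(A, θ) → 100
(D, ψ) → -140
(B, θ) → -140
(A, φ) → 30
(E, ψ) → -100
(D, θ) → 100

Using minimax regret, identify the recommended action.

A

Column bests: θ=140, φ=180, ψ=120.
A regrets: 40, 150, 0 → max 150
B regrets: 280, 240, 70 → max 280
C regrets: 10, 0, 200 → max 200
D regrets: 40, 80, 260 → max 260
E regrets: 0, 230, 220 → max 230
Smallest max regret = 150 → A.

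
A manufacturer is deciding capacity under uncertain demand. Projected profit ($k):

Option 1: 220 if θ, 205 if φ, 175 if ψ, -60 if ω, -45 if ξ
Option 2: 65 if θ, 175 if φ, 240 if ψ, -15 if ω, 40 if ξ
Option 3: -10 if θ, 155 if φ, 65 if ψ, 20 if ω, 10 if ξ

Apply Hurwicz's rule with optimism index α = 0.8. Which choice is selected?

Option 1: 0.8·220 + 0.2·(-60) = 164
Option 2: 0.8·240 + 0.2·(-15) = 189
Option 3: 0.8·155 + 0.2·(-10) = 122
Highest Hurwicz score = 189 → Option 2.

Option 2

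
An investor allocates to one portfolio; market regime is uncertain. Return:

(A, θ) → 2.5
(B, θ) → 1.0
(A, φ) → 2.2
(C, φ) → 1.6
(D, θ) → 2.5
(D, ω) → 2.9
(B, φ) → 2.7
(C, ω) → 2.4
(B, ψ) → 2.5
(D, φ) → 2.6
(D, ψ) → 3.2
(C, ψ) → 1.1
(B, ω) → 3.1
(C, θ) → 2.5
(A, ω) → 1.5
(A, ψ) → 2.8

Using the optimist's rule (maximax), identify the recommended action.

D

Row maxima: A=2.8, B=3.1, C=2.5, D=3.2
Best best-case = 3.2 → D.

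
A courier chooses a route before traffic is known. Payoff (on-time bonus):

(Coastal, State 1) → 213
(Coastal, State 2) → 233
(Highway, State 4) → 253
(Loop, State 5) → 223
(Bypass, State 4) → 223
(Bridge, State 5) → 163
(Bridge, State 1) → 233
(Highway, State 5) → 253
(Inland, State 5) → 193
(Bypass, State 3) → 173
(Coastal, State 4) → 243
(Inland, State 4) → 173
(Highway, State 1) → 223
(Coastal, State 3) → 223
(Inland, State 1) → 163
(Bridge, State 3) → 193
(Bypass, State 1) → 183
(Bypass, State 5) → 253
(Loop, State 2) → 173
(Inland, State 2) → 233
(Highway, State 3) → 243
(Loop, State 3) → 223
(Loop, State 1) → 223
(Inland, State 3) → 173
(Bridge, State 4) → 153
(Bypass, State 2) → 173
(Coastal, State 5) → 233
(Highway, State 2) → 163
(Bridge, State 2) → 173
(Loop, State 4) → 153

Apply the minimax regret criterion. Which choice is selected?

Coastal

Column bests: State 1=233, State 2=233, State 3=243, State 4=253, State 5=253.
Highway regrets: 10, 70, 0, 0, 0 → max 70
Coastal regrets: 20, 0, 20, 10, 20 → max 20
Bridge regrets: 0, 60, 50, 100, 90 → max 100
Loop regrets: 10, 60, 20, 100, 30 → max 100
Bypass regrets: 50, 60, 70, 30, 0 → max 70
Inland regrets: 70, 0, 70, 80, 60 → max 80
Smallest max regret = 20 → Coastal.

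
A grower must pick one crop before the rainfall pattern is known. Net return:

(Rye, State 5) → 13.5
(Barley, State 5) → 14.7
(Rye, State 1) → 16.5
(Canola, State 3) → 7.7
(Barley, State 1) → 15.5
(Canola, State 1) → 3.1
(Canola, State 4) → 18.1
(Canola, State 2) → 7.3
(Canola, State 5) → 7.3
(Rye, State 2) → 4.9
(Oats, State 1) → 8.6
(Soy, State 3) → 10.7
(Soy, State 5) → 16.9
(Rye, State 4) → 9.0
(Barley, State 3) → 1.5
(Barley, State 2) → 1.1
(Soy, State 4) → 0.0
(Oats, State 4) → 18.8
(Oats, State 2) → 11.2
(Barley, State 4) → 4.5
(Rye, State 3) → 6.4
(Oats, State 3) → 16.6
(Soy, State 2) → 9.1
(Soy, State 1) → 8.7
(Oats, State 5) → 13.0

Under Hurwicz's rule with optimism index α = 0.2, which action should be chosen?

Oats

Soy: 0.2·16.9 + 0.8·0.0 = 3.38
Canola: 0.2·18.1 + 0.8·3.1 = 6.1
Barley: 0.2·15.5 + 0.8·1.1 = 3.98
Rye: 0.2·16.5 + 0.8·4.9 = 7.22
Oats: 0.2·18.8 + 0.8·8.6 = 10.64
Highest Hurwicz score = 10.64 → Oats.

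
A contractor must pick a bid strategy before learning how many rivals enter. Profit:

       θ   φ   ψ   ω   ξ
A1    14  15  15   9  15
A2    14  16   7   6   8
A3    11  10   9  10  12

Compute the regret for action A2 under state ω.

4

Best payoff under ω is 10.
Regret = 10 − 6 = 4.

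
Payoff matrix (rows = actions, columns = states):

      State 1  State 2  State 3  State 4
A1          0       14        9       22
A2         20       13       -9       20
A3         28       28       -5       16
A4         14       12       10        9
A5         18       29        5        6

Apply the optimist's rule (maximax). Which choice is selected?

Row maxima: A1=22, A2=20, A3=28, A4=14, A5=29
Best best-case = 29 → A5.

A5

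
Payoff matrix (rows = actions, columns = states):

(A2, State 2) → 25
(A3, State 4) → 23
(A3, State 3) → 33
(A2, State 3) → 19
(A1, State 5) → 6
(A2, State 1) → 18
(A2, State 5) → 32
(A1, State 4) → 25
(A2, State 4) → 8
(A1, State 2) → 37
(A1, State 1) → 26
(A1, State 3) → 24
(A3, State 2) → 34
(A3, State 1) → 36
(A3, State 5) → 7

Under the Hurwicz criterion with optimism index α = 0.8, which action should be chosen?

A1: 0.8·37 + 0.2·6 = 30.8
A2: 0.8·32 + 0.2·8 = 27.2
A3: 0.8·36 + 0.2·7 = 30.2
Highest Hurwicz score = 30.8 → A1.

A1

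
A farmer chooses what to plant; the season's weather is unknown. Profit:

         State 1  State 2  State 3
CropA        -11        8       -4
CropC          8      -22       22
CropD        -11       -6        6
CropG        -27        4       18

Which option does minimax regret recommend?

CropD

Column bests: State 1=8, State 2=8, State 3=22.
CropA regrets: 19, 0, 26 → max 26
CropC regrets: 0, 30, 0 → max 30
CropD regrets: 19, 14, 16 → max 19
CropG regrets: 35, 4, 4 → max 35
Smallest max regret = 19 → CropD.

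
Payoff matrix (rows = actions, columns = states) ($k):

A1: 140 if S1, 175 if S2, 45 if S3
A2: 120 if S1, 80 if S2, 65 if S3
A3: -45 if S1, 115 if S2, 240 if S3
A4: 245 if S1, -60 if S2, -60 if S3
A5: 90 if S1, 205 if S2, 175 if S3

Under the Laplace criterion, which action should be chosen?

A5

Row averages: A1=120, A2=265/3, A3=310/3, A4=125/3, A5=470/3
Highest average = 470/3 → A5.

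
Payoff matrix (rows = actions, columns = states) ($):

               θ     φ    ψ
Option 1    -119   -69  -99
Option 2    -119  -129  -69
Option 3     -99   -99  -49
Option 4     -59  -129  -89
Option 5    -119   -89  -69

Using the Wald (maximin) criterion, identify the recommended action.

Row minima: Option 1=-119, Option 2=-129, Option 3=-99, Option 4=-129, Option 5=-119
Best worst-case = -99 → Option 3.

Option 3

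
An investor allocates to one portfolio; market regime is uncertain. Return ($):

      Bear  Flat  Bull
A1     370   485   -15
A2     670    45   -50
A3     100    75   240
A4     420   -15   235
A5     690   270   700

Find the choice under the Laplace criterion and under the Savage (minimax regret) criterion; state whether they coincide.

laplace → A5; minimax regret → A5 (agree)

Row averages: A1=280, A2=665/3, A3=415/3, A4=640/3, A5=1660/3
Highest average = 1660/3 → A5.
Column bests: Bear=690, Flat=485, Bull=700.
A1 regrets: 320, 0, 715 → max 715
A2 regrets: 20, 440, 750 → max 750
A3 regrets: 590, 410, 460 → max 590
A4 regrets: 270, 500, 465 → max 500
A5 regrets: 0, 215, 0 → max 215
Smallest max regret = 215 → A5.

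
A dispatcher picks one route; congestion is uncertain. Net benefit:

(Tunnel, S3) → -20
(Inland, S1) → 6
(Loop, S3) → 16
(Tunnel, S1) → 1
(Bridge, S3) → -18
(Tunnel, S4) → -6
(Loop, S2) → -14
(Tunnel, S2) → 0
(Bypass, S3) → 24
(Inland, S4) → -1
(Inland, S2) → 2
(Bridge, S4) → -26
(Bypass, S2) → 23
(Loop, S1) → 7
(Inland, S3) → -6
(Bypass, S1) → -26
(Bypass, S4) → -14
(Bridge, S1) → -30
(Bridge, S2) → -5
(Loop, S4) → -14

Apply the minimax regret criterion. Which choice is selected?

Column bests: S1=7, S2=23, S3=24, S4=-1.
Tunnel regrets: 6, 23, 44, 5 → max 44
Bridge regrets: 37, 28, 42, 25 → max 42
Loop regrets: 0, 37, 8, 13 → max 37
Bypass regrets: 33, 0, 0, 13 → max 33
Inland regrets: 1, 21, 30, 0 → max 30
Smallest max regret = 30 → Inland.

Inland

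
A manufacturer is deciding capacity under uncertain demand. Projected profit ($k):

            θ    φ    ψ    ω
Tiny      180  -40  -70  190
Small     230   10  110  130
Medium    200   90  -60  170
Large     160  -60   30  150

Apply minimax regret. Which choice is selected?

Column bests: θ=230, φ=90, ψ=110, ω=190.
Tiny regrets: 50, 130, 180, 0 → max 180
Small regrets: 0, 80, 0, 60 → max 80
Medium regrets: 30, 0, 170, 20 → max 170
Large regrets: 70, 150, 80, 40 → max 150
Smallest max regret = 80 → Small.

Small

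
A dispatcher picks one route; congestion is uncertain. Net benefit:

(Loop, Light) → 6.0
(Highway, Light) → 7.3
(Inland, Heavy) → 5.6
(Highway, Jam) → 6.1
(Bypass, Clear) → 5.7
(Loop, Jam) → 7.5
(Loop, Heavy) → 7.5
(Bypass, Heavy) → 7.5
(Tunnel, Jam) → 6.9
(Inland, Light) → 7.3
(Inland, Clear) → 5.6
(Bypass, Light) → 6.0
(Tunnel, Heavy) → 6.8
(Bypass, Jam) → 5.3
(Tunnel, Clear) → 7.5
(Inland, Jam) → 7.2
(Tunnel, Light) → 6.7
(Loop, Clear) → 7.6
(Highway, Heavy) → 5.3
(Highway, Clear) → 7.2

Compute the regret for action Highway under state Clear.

Best payoff under Clear is 7.6.
Regret = 7.6 − 7.2 = 0.4.

0.4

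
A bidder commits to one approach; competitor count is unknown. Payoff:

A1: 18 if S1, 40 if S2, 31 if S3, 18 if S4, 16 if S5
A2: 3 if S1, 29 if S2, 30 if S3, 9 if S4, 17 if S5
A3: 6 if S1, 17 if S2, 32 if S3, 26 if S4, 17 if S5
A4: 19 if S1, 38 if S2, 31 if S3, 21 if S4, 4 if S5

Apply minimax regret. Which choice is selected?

Column bests: S1=19, S2=40, S3=32, S4=26, S5=17.
A1 regrets: 1, 0, 1, 8, 1 → max 8
A2 regrets: 16, 11, 2, 17, 0 → max 17
A3 regrets: 13, 23, 0, 0, 0 → max 23
A4 regrets: 0, 2, 1, 5, 13 → max 13
Smallest max regret = 8 → A1.

A1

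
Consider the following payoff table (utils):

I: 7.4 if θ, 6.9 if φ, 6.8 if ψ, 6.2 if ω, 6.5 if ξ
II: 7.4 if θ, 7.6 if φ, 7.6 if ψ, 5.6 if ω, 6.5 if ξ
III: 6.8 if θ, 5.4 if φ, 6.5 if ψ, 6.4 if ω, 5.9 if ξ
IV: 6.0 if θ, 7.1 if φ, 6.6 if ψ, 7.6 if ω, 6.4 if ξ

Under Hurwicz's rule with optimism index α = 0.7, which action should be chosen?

IV

I: 0.7·7.4 + 0.3·6.2 = 7.04
II: 0.7·7.6 + 0.3·5.6 = 7
III: 0.7·6.8 + 0.3·5.4 = 6.38
IV: 0.7·7.6 + 0.3·6.0 = 7.12
Highest Hurwicz score = 7.12 → IV.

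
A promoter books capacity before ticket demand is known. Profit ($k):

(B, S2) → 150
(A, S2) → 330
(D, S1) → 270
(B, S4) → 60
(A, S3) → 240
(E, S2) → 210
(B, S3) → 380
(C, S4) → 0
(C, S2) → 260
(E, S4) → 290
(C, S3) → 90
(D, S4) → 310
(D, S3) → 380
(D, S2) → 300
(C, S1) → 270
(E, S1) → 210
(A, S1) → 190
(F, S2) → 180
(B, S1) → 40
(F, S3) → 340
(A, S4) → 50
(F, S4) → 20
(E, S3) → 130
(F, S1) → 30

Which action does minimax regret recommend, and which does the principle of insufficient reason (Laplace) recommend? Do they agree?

minimax regret → D; laplace → D (agree)

Column bests: S1=270, S2=330, S3=380, S4=310.
A regrets: 80, 0, 140, 260 → max 260
B regrets: 230, 180, 0, 250 → max 250
C regrets: 0, 70, 290, 310 → max 310
D regrets: 0, 30, 0, 0 → max 30
E regrets: 60, 120, 250, 20 → max 250
F regrets: 240, 150, 40, 290 → max 290
Smallest max regret = 30 → D.
Row averages: A=202.5, B=157.5, C=155, D=315, E=210, F=142.5
Highest average = 315 → D.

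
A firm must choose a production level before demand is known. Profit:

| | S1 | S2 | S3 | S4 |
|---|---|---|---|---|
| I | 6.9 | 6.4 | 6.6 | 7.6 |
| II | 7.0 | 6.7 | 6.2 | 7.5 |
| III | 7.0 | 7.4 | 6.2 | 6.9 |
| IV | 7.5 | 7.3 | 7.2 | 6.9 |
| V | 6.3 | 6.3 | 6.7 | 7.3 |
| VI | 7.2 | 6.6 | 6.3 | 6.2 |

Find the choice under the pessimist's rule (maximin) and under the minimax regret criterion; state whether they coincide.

maximin → IV; minimax regret → IV (agree)

Row minima: I=6.4, II=6.2, III=6.2, IV=6.9, V=6.3, VI=6.2
Best worst-case = 6.9 → IV.
Column bests: S1=7.5, S2=7.4, S3=7.2, S4=7.6.
I regrets: 0.6, 1.0, 0.6, 0.0 → max 1.0
II regrets: 0.5, 0.7, 1.0, 0.1 → max 1.0
III regrets: 0.5, 0.0, 1.0, 0.7 → max 1.0
IV regrets: 0.0, 0.1, 0.0, 0.7 → max 0.7
V regrets: 1.2, 1.1, 0.5, 0.3 → max 1.2
VI regrets: 0.3, 0.8, 0.9, 1.4 → max 1.4
Smallest max regret = 0.7 → IV.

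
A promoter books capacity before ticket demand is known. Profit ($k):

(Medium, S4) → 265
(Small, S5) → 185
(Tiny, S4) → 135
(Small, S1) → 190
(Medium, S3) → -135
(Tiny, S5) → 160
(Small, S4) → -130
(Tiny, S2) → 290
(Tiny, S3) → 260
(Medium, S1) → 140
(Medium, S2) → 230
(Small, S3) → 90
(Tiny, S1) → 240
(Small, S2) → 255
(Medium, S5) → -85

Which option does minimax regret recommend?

Column bests: S1=240, S2=290, S3=260, S4=265, S5=185.
Tiny regrets: 0, 0, 0, 130, 25 → max 130
Small regrets: 50, 35, 170, 395, 0 → max 395
Medium regrets: 100, 60, 395, 0, 270 → max 395
Smallest max regret = 130 → Tiny.

Tiny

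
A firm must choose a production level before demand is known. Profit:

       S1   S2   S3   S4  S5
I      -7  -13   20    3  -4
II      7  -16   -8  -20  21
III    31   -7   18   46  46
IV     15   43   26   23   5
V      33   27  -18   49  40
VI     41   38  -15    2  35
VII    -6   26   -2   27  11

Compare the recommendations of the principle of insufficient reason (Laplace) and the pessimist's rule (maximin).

Row averages: I=-0.2, II=-3.2, III=26.8, IV=22.4, V=26.2, VI=20.2, VII=11.2
Highest average = 26.8 → III.
Row minima: I=-13, II=-20, III=-7, IV=5, V=-18, VI=-15, VII=-6
Best worst-case = 5 → IV.

laplace → III; maximin → IV (disagree)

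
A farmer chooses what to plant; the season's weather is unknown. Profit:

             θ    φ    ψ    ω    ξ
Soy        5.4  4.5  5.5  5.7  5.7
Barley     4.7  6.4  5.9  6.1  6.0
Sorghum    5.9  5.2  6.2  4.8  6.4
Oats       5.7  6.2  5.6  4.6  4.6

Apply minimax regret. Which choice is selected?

Barley

Column bests: θ=5.9, φ=6.4, ψ=6.2, ω=6.1, ξ=6.4.
Soy regrets: 0.5, 1.9, 0.7, 0.4, 0.7 → max 1.9
Barley regrets: 1.2, 0.0, 0.3, 0.0, 0.4 → max 1.2
Sorghum regrets: 0.0, 1.2, 0.0, 1.3, 0.0 → max 1.3
Oats regrets: 0.2, 0.2, 0.6, 1.5, 1.8 → max 1.8
Smallest max regret = 1.2 → Barley.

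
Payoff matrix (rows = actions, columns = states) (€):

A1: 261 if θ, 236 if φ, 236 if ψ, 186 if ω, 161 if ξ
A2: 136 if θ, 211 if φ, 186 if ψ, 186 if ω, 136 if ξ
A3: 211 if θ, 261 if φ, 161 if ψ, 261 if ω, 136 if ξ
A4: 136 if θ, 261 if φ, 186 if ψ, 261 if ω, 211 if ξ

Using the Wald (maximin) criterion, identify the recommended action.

Row minima: A1=161, A2=136, A3=136, A4=136
Best worst-case = 161 → A1.

A1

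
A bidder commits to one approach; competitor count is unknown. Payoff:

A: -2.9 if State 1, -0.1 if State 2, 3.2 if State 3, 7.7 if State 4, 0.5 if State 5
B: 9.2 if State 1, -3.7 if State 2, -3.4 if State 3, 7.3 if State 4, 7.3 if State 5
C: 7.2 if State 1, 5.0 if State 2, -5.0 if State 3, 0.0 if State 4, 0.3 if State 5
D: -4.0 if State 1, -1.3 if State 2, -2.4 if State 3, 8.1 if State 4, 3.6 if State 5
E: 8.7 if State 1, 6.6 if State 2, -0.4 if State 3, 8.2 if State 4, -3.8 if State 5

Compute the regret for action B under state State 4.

Best payoff under State 4 is 8.2.
Regret = 8.2 − 7.3 = 0.9.

0.9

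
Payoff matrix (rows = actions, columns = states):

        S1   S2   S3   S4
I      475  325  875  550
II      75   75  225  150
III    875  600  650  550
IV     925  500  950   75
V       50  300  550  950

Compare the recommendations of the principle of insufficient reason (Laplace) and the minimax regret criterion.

Row averages: I=556.25, II=131.25, III=668.75, IV=612.5, V=462.5
Highest average = 668.75 → III.
Column bests: S1=925, S2=600, S3=950, S4=950.
I regrets: 450, 275, 75, 400 → max 450
II regrets: 850, 525, 725, 800 → max 850
III regrets: 50, 0, 300, 400 → max 400
IV regrets: 0, 100, 0, 875 → max 875
V regrets: 875, 300, 400, 0 → max 875
Smallest max regret = 400 → III.

laplace → III; minimax regret → III (agree)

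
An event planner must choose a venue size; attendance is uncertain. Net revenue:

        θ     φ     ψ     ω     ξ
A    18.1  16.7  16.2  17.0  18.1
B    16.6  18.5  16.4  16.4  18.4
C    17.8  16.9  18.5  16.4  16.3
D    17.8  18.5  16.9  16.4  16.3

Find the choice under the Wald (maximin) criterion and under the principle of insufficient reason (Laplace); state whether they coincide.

Row minima: A=16.2, B=16.4, C=16.3, D=16.3
Best worst-case = 16.4 → B.
Row averages: A=17.22, B=17.26, C=17.18, D=17.18
Highest average = 17.26 → B.

maximin → B; laplace → B (agree)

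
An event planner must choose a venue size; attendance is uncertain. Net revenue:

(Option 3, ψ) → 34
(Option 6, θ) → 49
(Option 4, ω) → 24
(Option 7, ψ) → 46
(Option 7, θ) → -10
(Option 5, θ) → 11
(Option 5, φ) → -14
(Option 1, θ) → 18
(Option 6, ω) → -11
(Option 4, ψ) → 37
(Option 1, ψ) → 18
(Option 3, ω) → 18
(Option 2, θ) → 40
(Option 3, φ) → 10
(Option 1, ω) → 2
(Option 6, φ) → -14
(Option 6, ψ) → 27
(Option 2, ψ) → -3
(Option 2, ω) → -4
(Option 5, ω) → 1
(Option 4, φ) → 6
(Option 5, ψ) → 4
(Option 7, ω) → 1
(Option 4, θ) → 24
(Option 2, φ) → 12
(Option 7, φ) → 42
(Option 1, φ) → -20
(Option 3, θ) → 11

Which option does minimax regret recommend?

Option 4

Column bests: θ=49, φ=42, ψ=46, ω=24.
Option 1 regrets: 31, 62, 28, 22 → max 62
Option 2 regrets: 9, 30, 49, 28 → max 49
Option 3 regrets: 38, 32, 12, 6 → max 38
Option 4 regrets: 25, 36, 9, 0 → max 36
Option 5 regrets: 38, 56, 42, 23 → max 56
Option 6 regrets: 0, 56, 19, 35 → max 56
Option 7 regrets: 59, 0, 0, 23 → max 59
Smallest max regret = 36 → Option 4.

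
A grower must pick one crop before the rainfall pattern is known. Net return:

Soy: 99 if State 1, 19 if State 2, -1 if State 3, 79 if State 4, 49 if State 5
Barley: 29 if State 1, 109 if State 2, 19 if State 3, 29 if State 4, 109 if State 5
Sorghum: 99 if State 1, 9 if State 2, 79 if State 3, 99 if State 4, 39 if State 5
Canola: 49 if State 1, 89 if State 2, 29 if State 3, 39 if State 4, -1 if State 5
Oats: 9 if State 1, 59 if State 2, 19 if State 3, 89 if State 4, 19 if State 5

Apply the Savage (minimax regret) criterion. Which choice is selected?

Barley

Column bests: State 1=99, State 2=109, State 3=79, State 4=99, State 5=109.
Soy regrets: 0, 90, 80, 20, 60 → max 90
Barley regrets: 70, 0, 60, 70, 0 → max 70
Sorghum regrets: 0, 100, 0, 0, 70 → max 100
Canola regrets: 50, 20, 50, 60, 110 → max 110
Oats regrets: 90, 50, 60, 10, 90 → max 90
Smallest max regret = 70 → Barley.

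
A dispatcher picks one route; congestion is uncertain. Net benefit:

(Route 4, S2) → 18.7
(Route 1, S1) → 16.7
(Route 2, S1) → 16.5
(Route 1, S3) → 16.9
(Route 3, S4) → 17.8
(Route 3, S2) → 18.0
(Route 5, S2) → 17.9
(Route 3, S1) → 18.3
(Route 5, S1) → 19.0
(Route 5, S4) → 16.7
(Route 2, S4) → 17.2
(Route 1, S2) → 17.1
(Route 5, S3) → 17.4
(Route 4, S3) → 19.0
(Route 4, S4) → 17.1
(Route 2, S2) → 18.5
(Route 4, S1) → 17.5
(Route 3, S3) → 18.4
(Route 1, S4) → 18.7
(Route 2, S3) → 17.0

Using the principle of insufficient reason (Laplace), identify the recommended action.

Route 3

Row averages: Route 1=17.35, Route 2=17.3, Route 3=18.125, Route 4=18.075, Route 5=17.75
Highest average = 18.125 → Route 3.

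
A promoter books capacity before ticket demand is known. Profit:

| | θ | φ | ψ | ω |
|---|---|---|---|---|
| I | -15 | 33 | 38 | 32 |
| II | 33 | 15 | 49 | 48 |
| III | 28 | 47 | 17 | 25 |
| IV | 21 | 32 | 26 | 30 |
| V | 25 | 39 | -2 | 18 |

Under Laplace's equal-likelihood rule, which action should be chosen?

II

Row averages: I=22, II=36.25, III=29.25, IV=27.25, V=20
Highest average = 36.25 → II.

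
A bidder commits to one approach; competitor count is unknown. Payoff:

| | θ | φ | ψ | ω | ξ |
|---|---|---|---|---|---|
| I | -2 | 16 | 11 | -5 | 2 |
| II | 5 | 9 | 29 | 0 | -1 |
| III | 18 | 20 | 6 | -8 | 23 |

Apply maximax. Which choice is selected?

II

Row maxima: I=16, II=29, III=23
Best best-case = 29 → II.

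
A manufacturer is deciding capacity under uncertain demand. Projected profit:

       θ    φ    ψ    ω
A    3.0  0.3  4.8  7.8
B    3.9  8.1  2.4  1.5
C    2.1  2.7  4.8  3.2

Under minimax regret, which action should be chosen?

Column bests: θ=3.9, φ=8.1, ψ=4.8, ω=7.8.
A regrets: 0.9, 7.8, 0.0, 0.0 → max 7.8
B regrets: 0.0, 0.0, 2.4, 6.3 → max 6.3
C regrets: 1.8, 5.4, 0.0, 4.6 → max 5.4
Smallest max regret = 5.4 → C.

C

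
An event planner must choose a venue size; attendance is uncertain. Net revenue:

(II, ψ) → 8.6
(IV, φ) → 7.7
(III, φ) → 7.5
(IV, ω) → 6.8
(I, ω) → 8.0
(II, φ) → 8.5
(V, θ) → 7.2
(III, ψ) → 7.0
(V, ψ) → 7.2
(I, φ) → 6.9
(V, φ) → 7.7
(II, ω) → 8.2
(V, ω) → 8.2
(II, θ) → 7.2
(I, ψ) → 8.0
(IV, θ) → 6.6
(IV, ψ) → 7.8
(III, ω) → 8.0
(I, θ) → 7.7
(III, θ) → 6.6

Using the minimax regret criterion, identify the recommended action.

II

Column bests: θ=7.7, φ=8.5, ψ=8.6, ω=8.2.
I regrets: 0.0, 1.6, 0.6, 0.2 → max 1.6
II regrets: 0.5, 0.0, 0.0, 0.0 → max 0.5
III regrets: 1.1, 1.0, 1.6, 0.2 → max 1.6
IV regrets: 1.1, 0.8, 0.8, 1.4 → max 1.4
V regrets: 0.5, 0.8, 1.4, 0.0 → max 1.4
Smallest max regret = 0.5 → II.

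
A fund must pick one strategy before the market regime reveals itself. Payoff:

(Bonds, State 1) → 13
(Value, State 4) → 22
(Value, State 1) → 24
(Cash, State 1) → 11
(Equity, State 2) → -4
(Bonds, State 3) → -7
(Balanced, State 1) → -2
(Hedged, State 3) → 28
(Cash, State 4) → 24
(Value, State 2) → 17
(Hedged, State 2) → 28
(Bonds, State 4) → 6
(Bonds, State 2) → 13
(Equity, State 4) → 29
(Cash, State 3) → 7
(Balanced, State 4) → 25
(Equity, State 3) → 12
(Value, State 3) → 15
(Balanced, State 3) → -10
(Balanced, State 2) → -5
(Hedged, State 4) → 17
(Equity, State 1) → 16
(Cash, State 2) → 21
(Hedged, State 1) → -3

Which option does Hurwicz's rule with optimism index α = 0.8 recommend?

Value: 0.8·24 + 0.2·15 = 22.2
Bonds: 0.8·13 + 0.2·(-7) = 9
Hedged: 0.8·28 + 0.2·(-3) = 21.8
Cash: 0.8·24 + 0.2·7 = 20.6
Equity: 0.8·29 + 0.2·(-4) = 22.4
Balanced: 0.8·25 + 0.2·(-10) = 18
Highest Hurwicz score = 22.4 → Equity.

Equity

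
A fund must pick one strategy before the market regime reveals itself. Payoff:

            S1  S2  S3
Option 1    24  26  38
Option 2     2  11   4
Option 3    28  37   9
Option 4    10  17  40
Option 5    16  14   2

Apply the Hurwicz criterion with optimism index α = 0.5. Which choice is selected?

Option 1

Option 1: 0.5·38 + 0.5·24 = 31
Option 2: 0.5·11 + 0.5·2 = 6.5
Option 3: 0.5·37 + 0.5·9 = 23
Option 4: 0.5·40 + 0.5·10 = 25
Option 5: 0.5·16 + 0.5·2 = 9
Highest Hurwicz score = 31 → Option 1.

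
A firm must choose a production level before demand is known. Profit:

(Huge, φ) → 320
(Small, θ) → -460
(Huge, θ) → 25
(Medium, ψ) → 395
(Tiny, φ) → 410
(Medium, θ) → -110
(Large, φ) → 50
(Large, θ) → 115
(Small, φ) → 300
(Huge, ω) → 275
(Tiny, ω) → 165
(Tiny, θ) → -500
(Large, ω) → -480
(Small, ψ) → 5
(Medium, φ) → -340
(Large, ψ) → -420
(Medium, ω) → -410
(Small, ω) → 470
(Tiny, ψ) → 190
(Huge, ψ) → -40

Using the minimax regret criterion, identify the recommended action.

Column bests: θ=115, φ=410, ψ=395, ω=470.
Tiny regrets: 615, 0, 205, 305 → max 615
Small regrets: 575, 110, 390, 0 → max 575
Medium regrets: 225, 750, 0, 880 → max 880
Large regrets: 0, 360, 815, 950 → max 950
Huge regrets: 90, 90, 435, 195 → max 435
Smallest max regret = 435 → Huge.

Huge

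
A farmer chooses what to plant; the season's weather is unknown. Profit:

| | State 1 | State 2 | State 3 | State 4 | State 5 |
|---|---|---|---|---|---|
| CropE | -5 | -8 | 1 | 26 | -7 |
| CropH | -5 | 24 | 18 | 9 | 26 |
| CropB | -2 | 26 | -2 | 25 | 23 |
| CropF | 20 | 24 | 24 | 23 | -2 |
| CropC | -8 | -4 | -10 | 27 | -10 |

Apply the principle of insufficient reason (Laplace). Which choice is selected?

CropF

Row averages: CropE=1.4, CropH=14.4, CropB=14, CropF=17.8, CropC=-1
Highest average = 17.8 → CropF.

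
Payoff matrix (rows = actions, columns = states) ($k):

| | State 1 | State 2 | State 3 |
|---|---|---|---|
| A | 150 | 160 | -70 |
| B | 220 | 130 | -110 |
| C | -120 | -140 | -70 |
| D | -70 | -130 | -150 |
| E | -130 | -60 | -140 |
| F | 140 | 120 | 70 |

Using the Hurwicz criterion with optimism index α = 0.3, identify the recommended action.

A: 0.3·160 + 0.7·(-70) = -1
B: 0.3·220 + 0.7·(-110) = -11
C: 0.3·(-70) + 0.7·(-140) = -119
D: 0.3·(-70) + 0.7·(-150) = -126
E: 0.3·(-60) + 0.7·(-140) = -116
F: 0.3·140 + 0.7·70 = 91
Highest Hurwicz score = 91 → F.

F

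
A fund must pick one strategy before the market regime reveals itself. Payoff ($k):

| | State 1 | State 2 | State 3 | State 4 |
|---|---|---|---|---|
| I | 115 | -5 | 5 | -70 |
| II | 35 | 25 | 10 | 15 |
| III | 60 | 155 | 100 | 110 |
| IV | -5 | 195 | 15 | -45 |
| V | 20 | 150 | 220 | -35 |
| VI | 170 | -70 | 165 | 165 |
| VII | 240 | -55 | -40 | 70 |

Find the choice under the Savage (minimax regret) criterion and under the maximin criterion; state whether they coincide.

minimax regret → III; maximin → III (agree)

Column bests: State 1=240, State 2=195, State 3=220, State 4=165.
I regrets: 125, 200, 215, 235 → max 235
II regrets: 205, 170, 210, 150 → max 210
III regrets: 180, 40, 120, 55 → max 180
IV regrets: 245, 0, 205, 210 → max 245
V regrets: 220, 45, 0, 200 → max 220
VI regrets: 70, 265, 55, 0 → max 265
VII regrets: 0, 250, 260, 95 → max 260
Smallest max regret = 180 → III.
Row minima: I=-70, II=10, III=60, IV=-45, V=-35, VI=-70, VII=-55
Best worst-case = 60 → III.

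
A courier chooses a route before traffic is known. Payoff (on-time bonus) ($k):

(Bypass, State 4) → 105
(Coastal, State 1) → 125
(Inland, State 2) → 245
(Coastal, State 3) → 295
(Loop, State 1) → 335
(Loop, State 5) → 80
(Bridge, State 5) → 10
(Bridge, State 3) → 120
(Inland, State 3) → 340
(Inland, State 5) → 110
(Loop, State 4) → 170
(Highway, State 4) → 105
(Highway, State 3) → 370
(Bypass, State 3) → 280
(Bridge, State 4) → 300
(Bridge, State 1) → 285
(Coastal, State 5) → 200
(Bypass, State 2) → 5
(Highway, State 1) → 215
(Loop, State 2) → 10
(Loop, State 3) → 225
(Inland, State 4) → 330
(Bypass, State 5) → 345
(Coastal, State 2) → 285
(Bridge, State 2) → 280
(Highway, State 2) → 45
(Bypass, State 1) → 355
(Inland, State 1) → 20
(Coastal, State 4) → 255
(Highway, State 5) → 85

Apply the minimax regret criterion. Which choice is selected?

Column bests: State 1=355, State 2=285, State 3=370, State 4=330, State 5=345.
Bypass regrets: 0, 280, 90, 225, 0 → max 280
Bridge regrets: 70, 5, 250, 30, 335 → max 335
Highway regrets: 140, 240, 0, 225, 260 → max 260
Inland regrets: 335, 40, 30, 0, 235 → max 335
Loop regrets: 20, 275, 145, 160, 265 → max 275
Coastal regrets: 230, 0, 75, 75, 145 → max 230
Smallest max regret = 230 → Coastal.

Coastal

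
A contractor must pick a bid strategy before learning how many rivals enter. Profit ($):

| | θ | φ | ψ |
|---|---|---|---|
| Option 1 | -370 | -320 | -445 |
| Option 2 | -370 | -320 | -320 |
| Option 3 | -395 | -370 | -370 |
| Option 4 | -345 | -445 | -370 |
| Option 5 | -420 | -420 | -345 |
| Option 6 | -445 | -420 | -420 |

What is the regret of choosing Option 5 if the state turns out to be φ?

100

Best payoff under φ is -320.
Regret = -320 − (-420) = 100.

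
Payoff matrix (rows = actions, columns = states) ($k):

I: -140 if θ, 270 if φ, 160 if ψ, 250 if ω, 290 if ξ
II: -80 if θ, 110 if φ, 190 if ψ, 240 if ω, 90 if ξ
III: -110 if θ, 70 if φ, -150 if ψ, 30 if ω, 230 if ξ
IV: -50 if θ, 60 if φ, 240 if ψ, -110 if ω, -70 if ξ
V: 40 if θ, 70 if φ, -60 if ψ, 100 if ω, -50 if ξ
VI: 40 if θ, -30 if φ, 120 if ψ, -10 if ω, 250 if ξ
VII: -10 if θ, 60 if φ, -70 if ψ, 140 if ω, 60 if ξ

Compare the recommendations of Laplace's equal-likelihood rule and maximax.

laplace → I; maximax → I (agree)

Row averages: I=166, II=110, III=14, IV=14, V=20, VI=74, VII=36
Highest average = 166 → I.
Row maxima: I=290, II=240, III=230, IV=240, V=100, VI=250, VII=140
Best best-case = 290 → I.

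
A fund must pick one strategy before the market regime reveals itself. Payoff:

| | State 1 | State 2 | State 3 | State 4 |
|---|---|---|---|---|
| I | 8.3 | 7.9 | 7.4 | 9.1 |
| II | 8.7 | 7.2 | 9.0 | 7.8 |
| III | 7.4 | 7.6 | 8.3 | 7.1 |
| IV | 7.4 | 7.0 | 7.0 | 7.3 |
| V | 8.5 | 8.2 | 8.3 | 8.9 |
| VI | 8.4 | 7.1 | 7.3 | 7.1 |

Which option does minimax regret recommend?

Column bests: State 1=8.7, State 2=8.2, State 3=9.0, State 4=9.1.
I regrets: 0.4, 0.3, 1.6, 0.0 → max 1.6
II regrets: 0.0, 1.0, 0.0, 1.3 → max 1.3
III regrets: 1.3, 0.6, 0.7, 2.0 → max 2.0
IV regrets: 1.3, 1.2, 2.0, 1.8 → max 2.0
V regrets: 0.2, 0.0, 0.7, 0.2 → max 0.7
VI regrets: 0.3, 1.1, 1.7, 2.0 → max 2.0
Smallest max regret = 0.7 → V.

V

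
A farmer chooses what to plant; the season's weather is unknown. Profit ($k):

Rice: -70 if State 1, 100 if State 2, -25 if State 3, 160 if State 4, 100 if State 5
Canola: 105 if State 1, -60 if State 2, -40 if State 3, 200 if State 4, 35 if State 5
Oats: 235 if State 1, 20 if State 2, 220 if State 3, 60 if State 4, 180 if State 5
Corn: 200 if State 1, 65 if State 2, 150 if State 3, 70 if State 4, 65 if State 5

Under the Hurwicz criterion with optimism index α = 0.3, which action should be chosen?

Corn

Rice: 0.3·160 + 0.7·(-70) = -1
Canola: 0.3·200 + 0.7·(-60) = 18
Oats: 0.3·235 + 0.7·20 = 84.5
Corn: 0.3·200 + 0.7·65 = 105.5
Highest Hurwicz score = 105.5 → Corn.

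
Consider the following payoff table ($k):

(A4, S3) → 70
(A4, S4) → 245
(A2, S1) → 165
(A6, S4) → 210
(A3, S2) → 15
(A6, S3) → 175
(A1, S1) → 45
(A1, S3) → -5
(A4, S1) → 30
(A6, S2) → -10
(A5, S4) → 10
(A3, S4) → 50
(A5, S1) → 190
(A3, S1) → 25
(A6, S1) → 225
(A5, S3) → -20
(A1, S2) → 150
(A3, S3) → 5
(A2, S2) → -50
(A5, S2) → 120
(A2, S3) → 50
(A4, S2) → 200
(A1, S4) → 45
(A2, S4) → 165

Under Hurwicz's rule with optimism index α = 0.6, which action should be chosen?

A1: 0.6·150 + 0.4·(-5) = 88
A2: 0.6·165 + 0.4·(-50) = 79
A3: 0.6·50 + 0.4·5 = 32
A4: 0.6·245 + 0.4·30 = 159
A5: 0.6·190 + 0.4·(-20) = 106
A6: 0.6·225 + 0.4·(-10) = 131
Highest Hurwicz score = 159 → A4.

A4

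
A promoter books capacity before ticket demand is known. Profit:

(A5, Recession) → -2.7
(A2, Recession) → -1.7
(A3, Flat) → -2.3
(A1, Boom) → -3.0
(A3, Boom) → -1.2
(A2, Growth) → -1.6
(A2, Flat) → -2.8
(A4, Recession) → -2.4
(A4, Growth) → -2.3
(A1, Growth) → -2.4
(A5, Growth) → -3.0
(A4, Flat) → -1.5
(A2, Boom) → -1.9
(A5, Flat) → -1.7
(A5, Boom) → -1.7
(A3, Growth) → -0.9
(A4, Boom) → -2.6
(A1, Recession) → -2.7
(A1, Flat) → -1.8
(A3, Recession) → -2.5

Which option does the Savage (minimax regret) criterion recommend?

Column bests: Recession=-1.7, Flat=-1.5, Growth=-0.9, Boom=-1.2.
A1 regrets: 1.0, 0.3, 1.5, 1.8 → max 1.8
A2 regrets: 0.0, 1.3, 0.7, 0.7 → max 1.3
A3 regrets: 0.8, 0.8, 0.0, 0.0 → max 0.8
A4 regrets: 0.7, 0.0, 1.4, 1.4 → max 1.4
A5 regrets: 1.0, 0.2, 2.1, 0.5 → max 2.1
Smallest max regret = 0.8 → A3.

A3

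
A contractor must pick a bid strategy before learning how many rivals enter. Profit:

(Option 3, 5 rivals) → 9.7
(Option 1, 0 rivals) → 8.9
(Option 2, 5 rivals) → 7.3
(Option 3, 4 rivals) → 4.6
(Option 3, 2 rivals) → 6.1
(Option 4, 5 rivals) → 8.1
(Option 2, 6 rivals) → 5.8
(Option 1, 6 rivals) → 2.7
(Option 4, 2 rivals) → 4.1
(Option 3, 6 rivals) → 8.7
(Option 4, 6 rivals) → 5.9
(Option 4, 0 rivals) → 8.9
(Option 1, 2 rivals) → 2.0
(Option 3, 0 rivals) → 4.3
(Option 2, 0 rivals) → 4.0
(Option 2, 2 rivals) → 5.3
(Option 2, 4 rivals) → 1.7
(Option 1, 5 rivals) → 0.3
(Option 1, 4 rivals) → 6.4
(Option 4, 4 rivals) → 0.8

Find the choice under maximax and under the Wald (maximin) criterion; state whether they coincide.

Row maxima: Option 1=8.9, Option 2=7.3, Option 3=9.7, Option 4=8.9
Best best-case = 9.7 → Option 3.
Row minima: Option 1=0.3, Option 2=1.7, Option 3=4.3, Option 4=0.8
Best worst-case = 4.3 → Option 3.

maximax → Option 3; maximin → Option 3 (agree)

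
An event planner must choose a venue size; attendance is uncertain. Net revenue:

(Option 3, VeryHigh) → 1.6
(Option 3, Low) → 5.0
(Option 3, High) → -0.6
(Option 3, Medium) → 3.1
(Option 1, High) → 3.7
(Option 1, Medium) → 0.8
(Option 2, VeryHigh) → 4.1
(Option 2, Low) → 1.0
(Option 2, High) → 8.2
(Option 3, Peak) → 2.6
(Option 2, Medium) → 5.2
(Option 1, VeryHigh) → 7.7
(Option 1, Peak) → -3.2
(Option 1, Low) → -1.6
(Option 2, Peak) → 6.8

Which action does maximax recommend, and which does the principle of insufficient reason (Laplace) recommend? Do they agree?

maximax → Option 2; laplace → Option 2 (agree)

Row maxima: Option 1=7.7, Option 2=8.2, Option 3=5.0
Best best-case = 8.2 → Option 2.
Row averages: Option 1=1.48, Option 2=5.06, Option 3=2.34
Highest average = 5.06 → Option 2.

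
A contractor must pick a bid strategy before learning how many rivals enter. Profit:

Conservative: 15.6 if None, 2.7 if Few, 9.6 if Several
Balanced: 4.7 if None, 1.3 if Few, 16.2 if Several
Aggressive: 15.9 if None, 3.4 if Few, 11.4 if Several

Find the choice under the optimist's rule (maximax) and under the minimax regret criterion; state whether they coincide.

Row maxima: Conservative=15.6, Balanced=16.2, Aggressive=15.9
Best best-case = 16.2 → Balanced.
Column bests: None=15.9, Few=3.4, Several=16.2.
Conservative regrets: 0.3, 0.7, 6.6 → max 6.6
Balanced regrets: 11.2, 2.1, 0.0 → max 11.2
Aggressive regrets: 0.0, 0.0, 4.8 → max 4.8
Smallest max regret = 4.8 → Aggressive.

maximax → Balanced; minimax regret → Aggressive (disagree)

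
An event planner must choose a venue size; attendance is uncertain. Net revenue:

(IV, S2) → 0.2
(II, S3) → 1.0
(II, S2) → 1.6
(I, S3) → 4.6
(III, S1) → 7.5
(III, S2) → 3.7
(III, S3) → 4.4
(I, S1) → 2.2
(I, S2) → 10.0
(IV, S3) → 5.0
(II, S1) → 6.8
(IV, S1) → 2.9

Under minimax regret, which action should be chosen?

Column bests: S1=7.5, S2=10.0, S3=5.0.
I regrets: 5.3, 0.0, 0.4 → max 5.3
II regrets: 0.7, 8.4, 4.0 → max 8.4
III regrets: 0.0, 6.3, 0.6 → max 6.3
IV regrets: 4.6, 9.8, 0.0 → max 9.8
Smallest max regret = 5.3 → I.

I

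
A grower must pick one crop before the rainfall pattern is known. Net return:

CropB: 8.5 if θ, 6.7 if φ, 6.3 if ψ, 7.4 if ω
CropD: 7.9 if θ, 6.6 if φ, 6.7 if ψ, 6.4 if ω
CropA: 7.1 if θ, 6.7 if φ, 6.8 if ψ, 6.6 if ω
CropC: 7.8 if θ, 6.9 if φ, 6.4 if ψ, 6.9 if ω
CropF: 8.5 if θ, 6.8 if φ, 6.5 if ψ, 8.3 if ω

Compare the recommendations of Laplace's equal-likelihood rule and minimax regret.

laplace → CropF; minimax regret → CropF (agree)

Row averages: CropB=7.225, CropD=6.9, CropA=6.8, CropC=7, CropF=7.525
Highest average = 7.525 → CropF.
Column bests: θ=8.5, φ=6.9, ψ=6.8, ω=8.3.
CropB regrets: 0.0, 0.2, 0.5, 0.9 → max 0.9
CropD regrets: 0.6, 0.3, 0.1, 1.9 → max 1.9
CropA regrets: 1.4, 0.2, 0.0, 1.7 → max 1.7
CropC regrets: 0.7, 0.0, 0.4, 1.4 → max 1.4
CropF regrets: 0.0, 0.1, 0.3, 0.0 → max 0.3
Smallest max regret = 0.3 → CropF.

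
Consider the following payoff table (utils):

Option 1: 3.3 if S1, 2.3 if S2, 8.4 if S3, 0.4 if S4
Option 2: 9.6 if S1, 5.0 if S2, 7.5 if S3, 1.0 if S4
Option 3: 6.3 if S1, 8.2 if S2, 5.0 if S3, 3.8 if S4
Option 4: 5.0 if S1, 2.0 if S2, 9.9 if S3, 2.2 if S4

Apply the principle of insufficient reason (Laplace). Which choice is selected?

Row averages: Option 1=3.6, Option 2=5.775, Option 3=5.825, Option 4=4.775
Highest average = 5.825 → Option 3.

Option 3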